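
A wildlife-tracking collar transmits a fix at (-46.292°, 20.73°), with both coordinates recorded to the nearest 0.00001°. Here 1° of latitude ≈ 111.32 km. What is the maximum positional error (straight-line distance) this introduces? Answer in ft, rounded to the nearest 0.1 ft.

Rounding to 5 decimal places leaves each coordinate within ±5e-06° of the true value.
North–south component: 5e-06° × 111320 = 0.5566 m.
Longitude error → 5e-06 × 111320 × cos 46.292° = 5e-06 × 111320 × 0.6910 ≈ 0.384601 m.
Combining orthogonally: (0.5566² + 0.384601²)^½ ≈ 0.676551 m.
In feet: 0.676551 m ÷ 0.3048 ≈ 2.2197 ft.

2.2 ft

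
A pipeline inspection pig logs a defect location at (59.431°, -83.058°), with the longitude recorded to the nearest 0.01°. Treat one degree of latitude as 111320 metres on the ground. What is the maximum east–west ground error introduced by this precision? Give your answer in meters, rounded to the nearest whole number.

Rounding to 2 decimal places leaves the longitude within ±0.005° of the true value.
At latitude 59.431° a degree of longitude spans 111320 m × cos 59.431° = 111320 × 0.5086 ≈ 56614.6 m.
East–west error: 0.005° × 56614.6 m/° ≈ 283.073 m.

283 meters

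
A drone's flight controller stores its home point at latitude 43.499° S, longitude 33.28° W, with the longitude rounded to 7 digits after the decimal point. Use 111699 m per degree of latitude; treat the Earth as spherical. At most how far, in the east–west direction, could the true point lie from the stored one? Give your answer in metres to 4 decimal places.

0.0041 metres

Rounding to 7 decimal places leaves the longitude within ±5e-08° of the true value.
At latitude 43.499° a degree of longitude spans 111699 m × cos 43.499° = 111699 × 0.7254 ≈ 81024.9 m.
So at most 5e-08° × 81024.9 ≈ 0.00405125 m east–west.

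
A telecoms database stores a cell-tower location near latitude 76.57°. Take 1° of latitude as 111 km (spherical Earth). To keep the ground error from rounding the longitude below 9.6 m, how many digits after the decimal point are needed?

4

At 76.57° one degree of longitude covers 111000 × cos 76.57° ≈ 111000 × 0.2323 ≈ 25780.6 m.
With N decimal places the half-ulp bound is 0.5·10⁻ᴺ°, or 0.5·10⁻ᴺ × 25780.6 m on the ground.
Setting 12890.3 × 10⁻ᴺ ≤ 9.6 gives 10ᴺ ≥ 1343, i.e. N ≥ 3.13.
So 4 decimal places suffice (1.29 m); 3 would allow up to 12.9 m.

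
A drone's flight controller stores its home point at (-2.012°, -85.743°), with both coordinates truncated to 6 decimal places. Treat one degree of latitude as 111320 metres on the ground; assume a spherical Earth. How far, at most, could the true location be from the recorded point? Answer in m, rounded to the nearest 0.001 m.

Truncating at 6 decimal places can drop up to a full unit in the last place, so each coordinate may be off by as much as 1e-06°.
North–south component: 1e-06° × 111320 = 0.11132 m.
Longitude error → 1e-06 × 111320 × cos 2.012° = 1e-06 × 111320 × 0.9994 ≈ 0.111251 m.
Combining orthogonally: (0.11132² + 0.111251²)^½ ≈ 0.157382 m.

0.157 m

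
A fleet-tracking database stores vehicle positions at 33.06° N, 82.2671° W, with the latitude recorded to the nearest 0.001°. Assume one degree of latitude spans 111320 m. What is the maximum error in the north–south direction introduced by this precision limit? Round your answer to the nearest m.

56 m

Rounding to 3 decimal places leaves the latitude within ±0.0005° of the true value.
North–south distance: 0.0005° × 111320 m/° = 55.66 m.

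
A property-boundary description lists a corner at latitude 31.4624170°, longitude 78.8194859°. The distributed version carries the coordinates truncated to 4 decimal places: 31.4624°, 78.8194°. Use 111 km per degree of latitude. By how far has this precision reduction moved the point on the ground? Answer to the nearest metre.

The latitude changed by +0.0000170° and the longitude by +0.0000859°.
N–S: 0.0000170° × 111000 m/° = 1.887 m.
East–west at this latitude: 0.0000859° × 111000 × cos 31.4624° ≈ 0.0000859 × 94681.1 = 8.13311 m.
Distance: √(1.887² + 8.13311²) ≈ 8.34914 m.

8 metres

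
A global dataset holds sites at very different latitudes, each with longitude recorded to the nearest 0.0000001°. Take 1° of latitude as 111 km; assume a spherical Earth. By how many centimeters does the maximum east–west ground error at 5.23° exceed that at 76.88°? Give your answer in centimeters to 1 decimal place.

0.4 centimeters

Rounding to 7 decimal places leaves the longitude within ±5e-08° of the true value.
Error at 5.23° = 5e-08° × 111000 × cos 5.23° ≈ 0.00555 × 0.9958 = 0.0055269 m.
At 76.88°: 5e-08° × 111000 × cos 76.88° = 5e-08 × 111000 × 0.2270 ≈ 0.0012598 m.
So the lower-latitude error exceeds the higher by 0.0055269 − 0.0012598 = 0.0042671 m.
That is 0.00426709 m = 0.42671 cm.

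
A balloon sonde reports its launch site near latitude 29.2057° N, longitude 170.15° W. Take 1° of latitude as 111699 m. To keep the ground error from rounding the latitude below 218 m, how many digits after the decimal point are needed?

3 decimal places

One degree of latitude covers 111699 m.
Rounding to N decimal places gives at most 0.5 × 10⁻ᴺ degrees of error, i.e. 0.5 × 10⁻ᴺ × 111699 m.
Setting 55849.5 × 10⁻ᴺ ≤ 218 gives 10ᴺ ≥ 256.2, i.e. N ≥ 2.41.
At 2 places the error can reach 558 m, but 3 places keeps it to 55.8 m.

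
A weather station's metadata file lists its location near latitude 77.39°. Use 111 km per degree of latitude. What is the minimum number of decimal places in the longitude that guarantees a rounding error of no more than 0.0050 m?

At 77.39° one degree of longitude covers 111000 × cos 77.39° ≈ 111000 × 0.2183 ≈ 24232.8 m.
N decimal places → at most half a unit in the last place, 0.5 × 10⁻ᴺ° = 24232.8/2 × 10⁻ᴺ m.
Setting 12116.4 × 10⁻ᴺ ≤ 0.0050 gives 10ᴺ ≥ 2.423e+06, i.e. N ≥ 6.38.
N = 6 would give 0.0121 m (too coarse); N = 7 gives 0.00121 m ≤ 0.0050 m.

7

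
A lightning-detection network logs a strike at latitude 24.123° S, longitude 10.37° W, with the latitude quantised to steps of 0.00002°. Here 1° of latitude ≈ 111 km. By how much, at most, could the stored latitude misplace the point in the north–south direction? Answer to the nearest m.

With a 0.00002° grid the true value lies within half a step, ±0.00002°/2 = ±1e-05°, of the stored one.
Along the meridian that is 1e-05° × 111000 m/° = 1.11 m.

1 m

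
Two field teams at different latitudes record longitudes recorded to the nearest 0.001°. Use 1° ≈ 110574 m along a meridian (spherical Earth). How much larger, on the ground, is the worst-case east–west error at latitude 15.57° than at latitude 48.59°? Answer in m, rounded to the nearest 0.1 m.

16.7 m

Rounding to 3 decimal places leaves the longitude within ±0.0005° of the true value.
Error at 15.57° = 0.0005° × 110574 × cos 15.57° ≈ 55.287 × 0.9633 = 53.258 m.
Error at 48.59° = 0.0005° × 110574 × cos 48.59° ≈ 55.287 × 0.6614 = 36.569 m.
So the lower-latitude error exceeds the higher by 53.258 − 36.569 = 16.689 m.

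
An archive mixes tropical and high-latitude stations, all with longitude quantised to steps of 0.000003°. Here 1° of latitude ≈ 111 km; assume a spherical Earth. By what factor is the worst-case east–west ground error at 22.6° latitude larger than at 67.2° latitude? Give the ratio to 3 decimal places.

2.382

With a 0.000003° grid the true value lies within half a step, ±0.000003°/2 = ±1.5e-06°, of the stored one.
At 22.6°: 1.5e-06° × 111000 × cos 22.6° = 1.5e-06 × 111000 × 0.9232 ≈ 0.15371 m.
At 67.2°: 1.5e-06° × 111000 × cos 67.2° = 1.5e-06 × 111000 × 0.3875 ≈ 0.064521 m.
The ratio reduces to cos 22.6° / cos 67.2° = 0.9232/0.3875 ≈ 2.3824.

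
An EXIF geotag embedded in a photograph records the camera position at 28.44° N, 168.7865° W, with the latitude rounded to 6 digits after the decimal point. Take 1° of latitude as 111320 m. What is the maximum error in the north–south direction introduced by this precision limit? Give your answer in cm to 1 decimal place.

Rounding to 6 decimal places leaves the latitude within ±5e-07° of the true value.
North–south distance: 5e-07° × 111320 m/° = 0.05566 m.
That is 0.05566 m = 5.566 cm.

5.6 cm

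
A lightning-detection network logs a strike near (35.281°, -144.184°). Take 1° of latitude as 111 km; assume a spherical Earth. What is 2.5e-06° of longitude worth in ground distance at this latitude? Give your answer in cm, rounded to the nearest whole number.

At 35.281° a degree of longitude is 111000 × cos 35.281° ≈ 90612.5 m, so 2.5e-06° corresponds to 0.226531 m.
That is 0.226531 m = 22.653 cm.

23 cm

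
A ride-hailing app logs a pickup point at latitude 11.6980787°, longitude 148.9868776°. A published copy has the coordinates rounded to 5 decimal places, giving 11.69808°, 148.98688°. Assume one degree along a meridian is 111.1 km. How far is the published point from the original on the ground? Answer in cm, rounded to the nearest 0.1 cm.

Δlat = 11.6980787 − 11.69808 = -0.0000013°; Δlon = 148.9868776 − 148.98688 = -0.0000024°.
N–S: -0.0000013° × 111100 m/° = -0.14443 m.
East–west at this latitude: -0.0000024° × 111100 × cos 11.6981° ≈ -0.0000024 × 108792 = -0.261102 m.
Hypotenuse of the two orthogonal shifts: √(0.14443² + 0.261102²) = 0.298386 m.
That is 0.298386 m = 29.839 cm.

29.8 cm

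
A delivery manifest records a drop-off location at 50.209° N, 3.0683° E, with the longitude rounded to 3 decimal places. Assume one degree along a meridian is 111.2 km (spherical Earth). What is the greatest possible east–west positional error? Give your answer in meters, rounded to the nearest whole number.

36 meters

Rounding to 3 decimal places leaves the longitude within ±0.0005° of the true value.
At latitude 50.209° a degree of longitude spans 111200 m × cos 50.209° = 111200 × 0.6400 ≈ 71166.8 m.
So at most 0.0005° × 71166.8 ≈ 35.5834 m east–west.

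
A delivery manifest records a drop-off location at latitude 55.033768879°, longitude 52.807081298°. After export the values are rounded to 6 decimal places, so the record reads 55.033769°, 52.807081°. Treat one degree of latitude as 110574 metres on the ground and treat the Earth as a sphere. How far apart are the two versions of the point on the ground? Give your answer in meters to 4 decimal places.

Δlat = 55.033768879 − 55.033769 = -0.000000121°; Δlon = 52.807081298 − 52.807081 = +0.000000298°.
North–south shift: -0.000000121 × 110574 = -0.0133795 m.
East–west at this latitude: 0.000000298° × 110574 × cos 55.0338° ≈ 0.000000298 × 63369.2 = 0.018884 m.
Distance: √(0.0133795² + 0.018884²) ≈ 0.0231434 m.

0.0231 meters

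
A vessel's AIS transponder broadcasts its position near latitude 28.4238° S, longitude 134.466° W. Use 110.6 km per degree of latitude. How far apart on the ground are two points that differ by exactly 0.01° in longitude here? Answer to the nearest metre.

973 metres

At 28.4238° a degree of longitude is 110600 × cos 28.4238° ≈ 97267.3 m, so 0.01° corresponds to 972.673 m.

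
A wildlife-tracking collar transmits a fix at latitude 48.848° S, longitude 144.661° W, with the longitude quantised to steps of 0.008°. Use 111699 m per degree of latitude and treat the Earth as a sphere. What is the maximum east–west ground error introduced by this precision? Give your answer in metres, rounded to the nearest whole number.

294 metres

With a 0.008° grid the true value lies within half a step, ±0.008°/2 = ±0.004°, of the stored one.
At latitude 48.848° a degree of longitude spans 111699 m × cos 48.848° = 111699 × 0.6581 ≈ 73504.5 m.
Maximum E–W displacement: 0.004 × 73504.5 = 294.018 m.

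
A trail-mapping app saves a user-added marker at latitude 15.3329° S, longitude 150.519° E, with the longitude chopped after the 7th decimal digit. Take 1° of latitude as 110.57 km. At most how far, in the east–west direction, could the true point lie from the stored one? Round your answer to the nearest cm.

1 cm

Truncating at 7 decimal places can drop up to a full unit in the last place, so the longitude may be off by as much as 1e-07°.
One degree of longitude at 15.3329° is 110570 × cos 15.3329° ≈ 110570 × 0.9644 = 106634 m.
So at most 1e-07° × 106634 ≈ 0.0106634 m east–west.
That is 0.0106634 m = 1.0663 cm.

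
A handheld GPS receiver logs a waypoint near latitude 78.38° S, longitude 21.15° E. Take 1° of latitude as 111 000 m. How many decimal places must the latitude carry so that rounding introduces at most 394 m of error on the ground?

3 decimal places

One degree of latitude covers 111000 m.
With N decimal places the half-ulp bound is 0.5·10⁻ᴺ°, or 0.5·10⁻ᴺ × 111000 m on the ground.
Need 0.5 × 111000 × 10⁻ᴺ ≤ 394 → 10⁻ᴺ ≤ 7.099e-03, so N ≥ 2.15.
So 3 decimal places suffice (55.5 m); 2 would allow up to 555 m.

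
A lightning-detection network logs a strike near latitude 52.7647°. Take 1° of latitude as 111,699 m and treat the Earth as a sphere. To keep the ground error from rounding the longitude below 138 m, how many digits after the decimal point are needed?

At 52.7647° one degree of longitude covers 111699 × cos 52.7647° ≈ 111699 × 0.6051 ≈ 67587.9 m.
Rounding to N decimal places gives at most 0.5 × 10⁻ᴺ degrees of error, i.e. 0.5 × 10⁻ᴺ × 67587.9 m.
Setting 33794 × 10⁻ᴺ ≤ 138 gives 10ᴺ ≥ 244.9, i.e. N ≥ 2.39.
So 3 decimal places suffice (33.8 m); 2 would allow up to 338 m.

3 decimal places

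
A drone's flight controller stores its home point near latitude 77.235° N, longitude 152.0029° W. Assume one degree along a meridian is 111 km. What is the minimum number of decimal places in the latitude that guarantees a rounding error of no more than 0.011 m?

One degree of latitude covers 111000 m.
N decimal places → at most half a unit in the last place, 0.5 × 10⁻ᴺ° = 111000/2 × 10⁻ᴺ m.
Need 0.5 × 111000 × 10⁻ᴺ ≤ 0.011 → 10⁻ᴺ ≤ 1.982e-07, so N ≥ 6.70.
N = 6 would give 0.0555 m (too coarse); N = 7 gives 0.00555 m ≤ 0.011 m.

7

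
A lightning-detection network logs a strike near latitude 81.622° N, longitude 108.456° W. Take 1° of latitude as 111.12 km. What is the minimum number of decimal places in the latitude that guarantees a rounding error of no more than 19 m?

4 decimal places

One degree of latitude covers 111120 m.
Rounding to N decimal places gives at most 0.5 × 10⁻ᴺ degrees of error, i.e. 0.5 × 10⁻ᴺ × 111120 m.
Setting 55560 × 10⁻ᴺ ≤ 19 gives 10ᴺ ≥ 2924, i.e. N ≥ 3.47.
At 3 places the error can reach 55.6 m, but 4 places keeps it to 5.56 m.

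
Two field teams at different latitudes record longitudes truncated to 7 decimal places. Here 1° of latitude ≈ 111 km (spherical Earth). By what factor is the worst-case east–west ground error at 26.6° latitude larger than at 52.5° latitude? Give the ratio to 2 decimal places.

1.47

Truncating at 7 decimal places can drop up to a full unit in the last place, so the longitude may be off by as much as 1e-07°.
Error at 26.6° = 1e-07° × 111000 × cos 26.6° ≈ 0.0111 × 0.8942 = 0.0099251 m.
Error at 52.5° = 1e-07° × 111000 × cos 52.5° ≈ 0.0111 × 0.6088 = 0.0067573 m.
The ratio reduces to cos 26.6° / cos 52.5° = 0.8942/0.6088 ≈ 1.4688.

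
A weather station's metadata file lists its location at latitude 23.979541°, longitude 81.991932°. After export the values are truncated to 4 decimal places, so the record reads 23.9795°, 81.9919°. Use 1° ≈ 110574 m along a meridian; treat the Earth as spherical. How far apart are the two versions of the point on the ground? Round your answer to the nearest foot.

18 feet

Δlat = 23.979541 − 23.9795 = +0.000041°; Δlon = 81.991932 − 81.9919 = +0.000032°.
N–S: 0.000041° × 110574 m/° = 4.53353 m.
East–west at this latitude: 0.000032° × 110574 × cos 23.9795° ≈ 0.000032 × 101030 = 3.23297 m.
Combined displacement = (4.53353² + 3.23297²)^½ ≈ 5.56822 m.
Converting: 5.56822 m × 3.2808 ft/m ≈ 18.268 ft.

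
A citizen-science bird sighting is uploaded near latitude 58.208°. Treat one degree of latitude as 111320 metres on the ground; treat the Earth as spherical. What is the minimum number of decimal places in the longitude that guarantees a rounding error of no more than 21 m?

At 58.208° one degree of longitude covers 111320 × cos 58.208° ≈ 111320 × 0.5268 ≈ 58647.5 m.
Rounding to N decimal places gives at most 0.5 × 10⁻ᴺ degrees of error, i.e. 0.5 × 10⁻ᴺ × 58647.5 m.
Setting 29323.8 × 10⁻ᴺ ≤ 21 gives 10ᴺ ≥ 1396, i.e. N ≥ 3.15.
N = 3 would give 29.3 m (too coarse); N = 4 gives 2.93 m ≤ 21 m.

4 decimal places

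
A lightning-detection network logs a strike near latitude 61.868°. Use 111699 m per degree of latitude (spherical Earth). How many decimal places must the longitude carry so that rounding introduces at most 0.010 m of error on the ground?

7 decimal places

At 61.868° one degree of longitude covers 111699 × cos 61.868° ≈ 111699 × 0.4715 ≈ 52666.6 m.
Rounding to N decimal places gives at most 0.5 × 10⁻ᴺ degrees of error, i.e. 0.5 × 10⁻ᴺ × 52666.6 m.
Need 0.5 × 52666.6 × 10⁻ᴺ ≤ 0.010 → 10⁻ᴺ ≤ 3.797e-07, so N ≥ 6.42.
N = 6 would give 0.0263 m (too coarse); N = 7 gives 0.00263 m ≤ 0.010 m.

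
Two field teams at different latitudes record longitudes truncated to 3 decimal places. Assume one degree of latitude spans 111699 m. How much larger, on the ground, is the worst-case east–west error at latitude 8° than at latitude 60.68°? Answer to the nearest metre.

56 metres

Truncating at 3 decimal places can drop up to a full unit in the last place, so the longitude may be off by as much as 0.001°.
At 8°: 0.001° × 111699 × cos 8° = 0.001 × 111699 × 0.9903 ≈ 110.61 m.
At 60.68°: 0.001° × 111699 × cos 60.68° = 0.001 × 111699 × 0.4897 ≈ 54.698 m.
So the lower-latitude error exceeds the higher by 110.61 − 54.698 = 55.914 m.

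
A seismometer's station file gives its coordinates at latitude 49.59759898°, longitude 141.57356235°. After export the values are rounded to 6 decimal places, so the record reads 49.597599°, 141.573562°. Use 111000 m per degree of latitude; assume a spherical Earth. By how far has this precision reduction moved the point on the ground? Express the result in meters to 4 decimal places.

The latitude changed by -0.00000002° and the longitude by +0.00000035°.
North–south shift: -0.00000002 × 111000 = -0.00222 m.
East–west at this latitude: 0.00000035° × 111000 × cos 49.5976° ≈ 0.00000035 × 71944.9 = 0.0251807 m.
Combined displacement = (0.00222² + 0.0251807²)^½ ≈ 0.0252784 m.

0.0253 meters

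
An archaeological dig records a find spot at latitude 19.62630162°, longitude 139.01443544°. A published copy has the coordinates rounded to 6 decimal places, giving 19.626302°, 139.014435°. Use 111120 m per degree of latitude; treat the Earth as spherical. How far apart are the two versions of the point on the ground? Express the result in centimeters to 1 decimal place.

Δlat = 19.62630162 − 19.626302 = -0.00000038°; Δlon = 139.01443544 − 139.014435 = +0.00000044°.
North–south shift: -0.00000038 × 111120 = -0.0422256 m.
E–W at 19.6263°: 0.00000044° × 111120 × cos 19.6263° = 0.00000044 × 111120 × 0.9419 ≈ 0.0460523 m.
Hypotenuse of the two orthogonal shifts: √(0.0422256² + 0.0460523²) = 0.0624805 m.
That is 0.0624805 m = 6.2481 cm.

6.2 centimeters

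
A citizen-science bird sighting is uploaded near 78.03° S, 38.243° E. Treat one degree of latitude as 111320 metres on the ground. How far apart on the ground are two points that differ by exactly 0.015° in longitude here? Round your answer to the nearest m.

At 78.03° a degree of longitude is 111320 × cos 78.03° ≈ 23087.7 m, so 0.015° corresponds to 346.316 m.

346 m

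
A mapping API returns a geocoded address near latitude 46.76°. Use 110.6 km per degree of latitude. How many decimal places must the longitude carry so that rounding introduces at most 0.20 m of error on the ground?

6

At 46.76° one degree of longitude covers 110600 × cos 46.76° ≈ 110600 × 0.6851 ≈ 75767.2 m.
With N decimal places the half-ulp bound is 0.5·10⁻ᴺ°, or 0.5·10⁻ᴺ × 75767.2 m on the ground.
Need 0.5 × 75767.2 × 10⁻ᴺ ≤ 0.20 → 10⁻ᴺ ≤ 5.279e-06, so N ≥ 5.28.
N = 5 would give 0.379 m (too coarse); N = 6 gives 0.0379 m ≤ 0.20 m.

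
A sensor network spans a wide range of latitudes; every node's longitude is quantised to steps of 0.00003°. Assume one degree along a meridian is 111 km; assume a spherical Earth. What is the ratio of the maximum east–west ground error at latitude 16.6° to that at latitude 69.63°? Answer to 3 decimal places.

With a 0.00003° grid the true value lies within half a step, ±0.00003°/2 = ±1.5e-05°, of the stored one.
At 16.6°: 1.5e-05° × 111000 × cos 16.6° = 1.5e-05 × 111000 × 0.9583 ≈ 1.5956 m.
Error at 69.63° = 1.5e-05° × 111000 × cos 69.63° ≈ 1.665 × 0.3481 = 0.57956 m.
The ratio reduces to cos 16.6° / cos 69.63° = 0.9583/0.3481 ≈ 2.7532.

2.753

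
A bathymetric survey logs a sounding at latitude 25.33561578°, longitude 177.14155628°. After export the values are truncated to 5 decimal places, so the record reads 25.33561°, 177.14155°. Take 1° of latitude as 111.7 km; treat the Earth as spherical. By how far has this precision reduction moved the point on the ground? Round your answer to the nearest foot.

3 feet

Δlat = 25.33561578 − 25.33561 = +0.00000578°; Δlon = 177.14155628 − 177.14155 = +0.00000628°.
N–S: 0.00000578° × 111700 m/° = 0.645626 m.
East–west at this latitude: 0.00000628° × 111700 × cos 25.3356° ≈ 0.00000628 × 100956 = 0.634006 m.
Distance: √(0.645626² + 0.634006²) ≈ 0.904874 m.
In feet: 0.904874 m ÷ 0.3048 ≈ 2.9687 ft.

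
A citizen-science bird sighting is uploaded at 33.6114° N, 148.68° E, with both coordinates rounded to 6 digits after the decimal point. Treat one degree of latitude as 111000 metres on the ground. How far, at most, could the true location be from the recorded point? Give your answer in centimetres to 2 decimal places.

Rounding to 6 decimal places leaves each coordinate within ±5e-07° of the true value.
N–S: 5e-07° × 111000 m/° = 0.0555 m.
E–W at 33.6114°: 5e-07° × 111000 × cos 33.6114° = 5e-07 × 111000 × 0.8328 ≈ 0.046221 m.
Worst case both components are at the extreme and orthogonal: √(0.0555² + 0.046221²) ≈ 0.0722263 m.
That is 0.0722263 m = 7.2226 cm.

7.22 centimetres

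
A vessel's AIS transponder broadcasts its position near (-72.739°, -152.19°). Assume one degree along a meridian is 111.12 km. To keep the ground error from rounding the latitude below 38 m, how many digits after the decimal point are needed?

4 decimal places

One degree of latitude covers 111120 m.
With N decimal places the half-ulp bound is 0.5·10⁻ᴺ°, or 0.5·10⁻ᴺ × 111120 m on the ground.
Need 0.5 × 111120 × 10⁻ᴺ ≤ 38 → 10⁻ᴺ ≤ 6.839e-04, so N ≥ 3.16.
N = 3 would give 55.6 m (too coarse); N = 4 gives 5.56 m ≤ 38 m.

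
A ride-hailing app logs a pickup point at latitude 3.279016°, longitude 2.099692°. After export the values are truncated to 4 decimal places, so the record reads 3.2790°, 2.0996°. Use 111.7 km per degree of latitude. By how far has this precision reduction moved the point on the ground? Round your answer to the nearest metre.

10 metres

Δlat = 3.279016 − 3.2790 = +0.000016°; Δlon = 2.099692 − 2.0996 = +0.000092°.
N–S: 0.000016° × 111700 m/° = 1.7872 m.
E–W at 3.279°: 0.000092° × 111700 × cos 3.279° = 0.000092 × 111700 × 0.9984 ≈ 10.2596 m.
Hypotenuse of the two orthogonal shifts: √(1.7872² + 10.2596²) = 10.4141 m.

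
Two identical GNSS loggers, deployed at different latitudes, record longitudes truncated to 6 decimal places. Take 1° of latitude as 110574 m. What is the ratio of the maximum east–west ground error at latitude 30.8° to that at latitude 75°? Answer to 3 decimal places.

3.319

Truncating at 6 decimal places can drop up to a full unit in the last place, so the longitude may be off by as much as 1e-06°.
Error at 30.8° = 1e-06° × 110574 × cos 30.8° ≈ 0.11057 × 0.8590 = 0.094979 m.
Error at 75° = 1e-06° × 110574 × cos 75° ≈ 0.11057 × 0.2588 = 0.028619 m.
Ratio: 0.094979 / 0.028619 = cos 30.8° / cos 75° ≈ 3.3188.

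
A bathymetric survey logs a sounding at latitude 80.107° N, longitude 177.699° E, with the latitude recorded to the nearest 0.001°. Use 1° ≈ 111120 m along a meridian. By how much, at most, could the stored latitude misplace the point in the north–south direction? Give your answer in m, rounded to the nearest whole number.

56 m

Rounding to 3 decimal places leaves the latitude within ±0.0005° of the true value.
Along the meridian that is 0.0005° × 111120 m/° = 55.56 m.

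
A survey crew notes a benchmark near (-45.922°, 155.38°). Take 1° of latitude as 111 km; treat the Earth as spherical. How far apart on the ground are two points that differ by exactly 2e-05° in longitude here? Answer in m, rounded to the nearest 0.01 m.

1.54 m

One degree of longitude here spans 111000 × cos 45.922° = 111000 × 0.6956 ≈ 77215.7 m; 2e-05° of that is 1.54431 m.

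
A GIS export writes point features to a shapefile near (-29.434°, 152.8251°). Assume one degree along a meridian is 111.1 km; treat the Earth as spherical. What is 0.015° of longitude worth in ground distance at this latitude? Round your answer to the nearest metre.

1451 metres

0.015° of longitude at 29.434° is 0.015 × 111100 × cos 29.434° ≈ 0.015 × 96759.5 = 1451.39 m.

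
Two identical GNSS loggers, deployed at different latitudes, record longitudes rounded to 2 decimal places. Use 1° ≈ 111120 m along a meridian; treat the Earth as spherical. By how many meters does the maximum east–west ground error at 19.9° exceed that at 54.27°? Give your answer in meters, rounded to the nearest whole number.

198 meters

Rounding to 2 decimal places leaves the longitude within ±0.005° of the true value.
At 19.9°: 0.005° × 111120 × cos 19.9° = 0.005 × 111120 × 0.9403 ≈ 522.42 m.
Error at 54.27° = 0.005° × 111120 × cos 54.27° ≈ 555.6 × 0.5840 = 324.45 m.
So the lower-latitude error exceeds the higher by 522.42 − 324.45 = 197.97 m.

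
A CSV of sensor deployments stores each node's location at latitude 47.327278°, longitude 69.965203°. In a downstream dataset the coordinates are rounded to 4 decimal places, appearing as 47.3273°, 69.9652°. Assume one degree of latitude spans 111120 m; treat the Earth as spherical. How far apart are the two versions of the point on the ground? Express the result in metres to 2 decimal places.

The latitude changed by -0.000022° and the longitude by +0.000003°.
North–south shift: -0.000022 × 111120 = -2.44464 m.
E–W at 47.3273°: 0.000003° × 111120 × cos 47.3273° = 0.000003 × 111120 × 0.6778 ≈ 0.225955 m.
Distance: √(2.44464² + 0.225955²) ≈ 2.45506 m.

2.46 metres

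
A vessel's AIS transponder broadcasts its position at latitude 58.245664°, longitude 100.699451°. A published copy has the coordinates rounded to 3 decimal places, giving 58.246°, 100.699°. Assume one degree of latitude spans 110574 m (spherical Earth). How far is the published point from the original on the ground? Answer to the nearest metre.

45 metres

The latitude changed by -0.000336° and the longitude by +0.000451°.
N–S: -0.000336° × 110574 m/° = -37.1529 m.
East–west at this latitude: 0.000451° × 110574 × cos 58.246° ≈ 0.000451 × 58192.1 = 26.2447 m.
Hypotenuse of the two orthogonal shifts: √(37.1529² + 26.2447²) = 45.4876 m.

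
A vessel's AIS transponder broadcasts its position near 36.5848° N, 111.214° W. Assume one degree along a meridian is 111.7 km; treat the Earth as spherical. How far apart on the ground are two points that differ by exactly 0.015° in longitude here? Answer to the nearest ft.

4414 ft

At 36.5848° a degree of longitude is 111700 × cos 36.5848° ≈ 89692.4 m, so 0.015° corresponds to 1345.39 m.
Converting: 1345.39 m × 3.2808 ft/m ≈ 4414 ft.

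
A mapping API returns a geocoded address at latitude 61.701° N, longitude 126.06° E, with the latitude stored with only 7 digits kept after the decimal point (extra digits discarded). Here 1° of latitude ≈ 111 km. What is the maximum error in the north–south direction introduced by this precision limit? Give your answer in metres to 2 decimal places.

0.01 metres

Truncating at 7 decimal places can drop up to a full unit in the last place, so the latitude may be off by as much as 1e-07°.
Along the meridian that is 1e-07° × 111000 m/° = 0.0111 m.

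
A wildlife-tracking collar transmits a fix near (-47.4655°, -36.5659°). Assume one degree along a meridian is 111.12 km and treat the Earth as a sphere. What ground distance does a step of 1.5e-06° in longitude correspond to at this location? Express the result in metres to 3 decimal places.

0.113 metres

One degree of longitude here spans 111120 × cos 47.4655° = 111120 × 0.6760 ≈ 75120.9 m; 1.5e-06° of that is 0.112681 m.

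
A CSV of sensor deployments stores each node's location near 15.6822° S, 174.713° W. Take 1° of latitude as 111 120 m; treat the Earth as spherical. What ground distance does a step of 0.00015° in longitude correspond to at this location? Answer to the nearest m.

One degree of longitude here spans 111120 × cos 15.6822° = 111120 × 0.9628 ≈ 106984 m; 0.00015° of that is 16.0475 m.

16 m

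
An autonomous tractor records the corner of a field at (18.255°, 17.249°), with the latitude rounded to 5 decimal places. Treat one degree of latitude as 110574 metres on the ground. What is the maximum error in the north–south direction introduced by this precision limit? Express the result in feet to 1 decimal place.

1.8 feet

Rounding to 5 decimal places leaves the latitude within ±5e-06° of the true value.
So the N–S error is at most 5e-06 × 110574 = 0.55287 m.
Converting: 0.55287 m × 3.2808 ft/m ≈ 1.8139 ft.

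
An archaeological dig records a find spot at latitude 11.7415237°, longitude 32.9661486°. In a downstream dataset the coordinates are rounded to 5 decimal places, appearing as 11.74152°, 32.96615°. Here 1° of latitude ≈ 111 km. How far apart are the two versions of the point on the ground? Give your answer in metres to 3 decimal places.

Δlat = 11.7415237 − 11.74152 = +0.0000037°; Δlon = 32.9661486 − 32.96615 = -0.0000014°.
North–south shift: 0.0000037 × 111000 = 0.4107 m.
East–west at this latitude: -0.0000014° × 111000 × cos 11.7415° ≈ -0.0000014 × 108677 = -0.152148 m.
Distance: √(0.4107² + 0.152148²) ≈ 0.437977 m.

0.438 metres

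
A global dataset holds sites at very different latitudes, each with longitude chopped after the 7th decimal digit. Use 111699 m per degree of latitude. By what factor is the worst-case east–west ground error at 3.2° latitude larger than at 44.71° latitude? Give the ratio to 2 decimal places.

Truncating at 7 decimal places can drop up to a full unit in the last place, so the longitude may be off by as much as 1e-07°.
At 3.2°: 1e-07° × 111699 × cos 3.2° = 1e-07 × 111699 × 0.9984 ≈ 0.011152 m.
At 44.71°: 1e-07° × 111699 × cos 44.71° = 1e-07 × 111699 × 0.7107 ≈ 0.0079382 m.
The ratio reduces to cos 3.2° / cos 44.71° = 0.9984/0.7107 ≈ 1.4049.

1.40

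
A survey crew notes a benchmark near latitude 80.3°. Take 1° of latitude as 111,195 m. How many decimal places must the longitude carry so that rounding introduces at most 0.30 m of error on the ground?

5

At 80.3° one degree of longitude covers 111195 × cos 80.3° ≈ 111195 × 0.1685 ≈ 18735.2 m.
Rounding to N decimal places gives at most 0.5 × 10⁻ᴺ degrees of error, i.e. 0.5 × 10⁻ᴺ × 18735.2 m.
Setting 9367.59 × 10⁻ᴺ ≤ 0.30 gives 10ᴺ ≥ 3.123e+04, i.e. N ≥ 4.49.
N = 4 would give 0.937 m (too coarse); N = 5 gives 0.0937 m ≤ 0.30 m.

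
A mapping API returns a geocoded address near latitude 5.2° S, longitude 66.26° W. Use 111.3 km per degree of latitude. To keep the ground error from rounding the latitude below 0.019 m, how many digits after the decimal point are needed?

7 decimal places

One degree of latitude covers 111300 m.
With N decimal places the half-ulp bound is 0.5·10⁻ᴺ°, or 0.5·10⁻ᴺ × 111300 m on the ground.
Setting 55650 × 10⁻ᴺ ≤ 0.019 gives 10ᴺ ≥ 2.929e+06, i.e. N ≥ 6.47.
N = 6 would give 0.0556 m (too coarse); N = 7 gives 0.00556 m ≤ 0.019 m.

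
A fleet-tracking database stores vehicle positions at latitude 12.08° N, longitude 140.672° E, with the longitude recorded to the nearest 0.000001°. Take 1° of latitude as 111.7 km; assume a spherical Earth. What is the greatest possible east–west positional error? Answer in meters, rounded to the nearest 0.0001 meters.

0.0546 meters

Rounding to 6 decimal places leaves the longitude within ±5e-07° of the true value.
One degree of longitude at 12.08° is 111700 × cos 12.08° ≈ 111700 × 0.9779 = 109227 m.
East–west error: 5e-07° × 109227 m/° ≈ 0.0546133 m.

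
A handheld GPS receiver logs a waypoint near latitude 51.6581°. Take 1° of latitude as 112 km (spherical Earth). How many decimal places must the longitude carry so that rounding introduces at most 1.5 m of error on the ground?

5 decimal places

At 51.6581° one degree of longitude covers 112000 × cos 51.6581° ≈ 112000 × 0.6204 ≈ 69479.5 m.
With N decimal places the half-ulp bound is 0.5·10⁻ᴺ°, or 0.5·10⁻ᴺ × 69479.5 m on the ground.
Need 0.5 × 69479.5 × 10⁻ᴺ ≤ 1.5 → 10⁻ᴺ ≤ 4.318e-05, so N ≥ 4.36.
So 5 decimal places suffice (0.347 m); 4 would allow up to 3.47 m.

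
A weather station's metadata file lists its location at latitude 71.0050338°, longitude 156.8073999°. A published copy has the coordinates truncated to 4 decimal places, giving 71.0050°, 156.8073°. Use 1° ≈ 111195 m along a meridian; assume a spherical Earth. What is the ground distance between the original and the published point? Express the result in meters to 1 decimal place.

5.2 meters

Δlat = 71.0050338 − 71.0050 = +0.0000338°; Δlon = 156.8073999 − 156.8073 = +0.0000999°.
North–south shift: 0.0000338 × 111195 = 3.75839 m.
East–west at this latitude: 0.0000999° × 111195 × cos 71.005° ≈ 0.0000999 × 36192.4 = 3.61562 m.
Combined displacement = (3.75839² + 3.61562²)^½ ≈ 5.21519 m.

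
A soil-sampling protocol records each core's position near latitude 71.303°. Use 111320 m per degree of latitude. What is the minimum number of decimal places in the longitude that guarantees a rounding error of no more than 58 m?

At 71.303° one degree of longitude covers 111320 × cos 71.303° ≈ 111320 × 0.3206 ≈ 35685.1 m.
Rounding to N decimal places gives at most 0.5 × 10⁻ᴺ degrees of error, i.e. 0.5 × 10⁻ᴺ × 35685.1 m.
Setting 17842.6 × 10⁻ᴺ ≤ 58 gives 10ᴺ ≥ 307.6, i.e. N ≥ 2.49.
At 2 places the error can reach 178 m, but 3 places keeps it to 17.8 m.

3 decimal places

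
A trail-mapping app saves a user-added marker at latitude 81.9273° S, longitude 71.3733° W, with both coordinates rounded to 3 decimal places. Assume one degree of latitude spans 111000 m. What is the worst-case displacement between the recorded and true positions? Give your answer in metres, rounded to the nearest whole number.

56 metres

Rounding to 3 decimal places leaves each coordinate within ±0.0005° of the true value.
North–south component: 0.0005° × 111000 = 55.5 m.
E–W at 81.9273°: 0.0005° × 111000 × cos 81.9273° = 0.0005 × 111000 × 0.1404 ≈ 7.79384 m.
The two errors are perpendicular, so the maximum displacement is √(55.5² + 7.79384²) ≈ 56.0446 m.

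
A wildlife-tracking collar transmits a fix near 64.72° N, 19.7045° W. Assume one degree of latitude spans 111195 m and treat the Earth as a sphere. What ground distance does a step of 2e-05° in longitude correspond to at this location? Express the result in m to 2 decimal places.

One degree of longitude here spans 111195 × cos 64.72° = 111195 × 0.4270 ≈ 47485 m; 2e-05° of that is 0.949699 m.

0.95 m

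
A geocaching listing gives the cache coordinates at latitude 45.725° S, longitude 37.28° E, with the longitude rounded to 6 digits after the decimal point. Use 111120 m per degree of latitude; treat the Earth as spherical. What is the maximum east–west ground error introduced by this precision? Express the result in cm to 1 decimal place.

3.9 cm

Rounding to 6 decimal places leaves the longitude within ±5e-07° of the true value.
Parallels shrink by cos φ, so at 45.725° a degree of longitude is 111120 × 0.6981 ≈ 77573.2 m.
East–west error: 5e-07° × 77573.2 m/° ≈ 0.0387866 m.
That is 0.0387866 m = 3.8787 cm.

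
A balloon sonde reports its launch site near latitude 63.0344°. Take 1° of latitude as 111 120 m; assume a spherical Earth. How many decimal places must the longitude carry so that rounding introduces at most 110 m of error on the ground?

At 63.0344° one degree of longitude covers 111120 × cos 63.0344° ≈ 111120 × 0.4535 ≈ 50388 m.
N decimal places → at most half a unit in the last place, 0.5 × 10⁻ᴺ° = 50388/2 × 10⁻ᴺ m.
Need 0.5 × 50388 × 10⁻ᴺ ≤ 110 → 10⁻ᴺ ≤ 4.366e-03, so N ≥ 2.36.
At 2 places the error can reach 252 m, but 3 places keeps it to 25.2 m.

3 decimal places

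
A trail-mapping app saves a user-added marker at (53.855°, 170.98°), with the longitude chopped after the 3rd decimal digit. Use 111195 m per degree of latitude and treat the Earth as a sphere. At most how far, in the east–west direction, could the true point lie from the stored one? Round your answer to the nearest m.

66 m

Truncating at 3 decimal places can drop up to a full unit in the last place, so the longitude may be off by as much as 0.001°.
At latitude 53.855° a degree of longitude spans 111195 m × cos 53.855° = 111195 × 0.5898 ≈ 65586.2 m.
East–west error: 0.001° × 65586.2 m/° ≈ 65.5862 m.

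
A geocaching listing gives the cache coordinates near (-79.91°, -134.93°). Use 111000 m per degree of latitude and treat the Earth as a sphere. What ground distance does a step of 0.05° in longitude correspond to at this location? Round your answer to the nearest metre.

972 metres

0.05° of longitude at 79.91° is 0.05 × 111000 × cos 79.91° ≈ 0.05 × 19446.6 = 972.332 m.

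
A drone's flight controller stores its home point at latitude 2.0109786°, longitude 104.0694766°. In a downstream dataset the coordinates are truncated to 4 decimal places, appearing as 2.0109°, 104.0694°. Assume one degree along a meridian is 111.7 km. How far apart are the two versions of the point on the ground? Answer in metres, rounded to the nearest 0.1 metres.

12.3 metres

The latitude changed by +0.0000786° and the longitude by +0.0000766°.
North–south shift: 0.0000786 × 111700 = 8.77962 m.
East–west at this latitude: 0.0000766° × 111700 × cos 2.0109° ≈ 0.0000766 × 111631 = 8.55095 m.
Distance: √(8.77962² + 8.55095²) ≈ 12.2556 m.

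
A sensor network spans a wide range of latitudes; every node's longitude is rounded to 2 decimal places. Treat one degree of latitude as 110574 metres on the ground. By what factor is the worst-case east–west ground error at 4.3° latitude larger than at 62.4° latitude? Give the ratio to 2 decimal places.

Rounding to 2 decimal places leaves the longitude within ±0.005° of the true value.
Error at 4.3° = 0.005° × 110574 × cos 4.3° ≈ 552.87 × 0.9972 = 551.31 m.
Error at 62.4° = 0.005° × 110574 × cos 62.4° ≈ 552.87 × 0.4633 = 256.14 m.
Ratio: 551.31 / 256.14 = cos 4.3° / cos 62.4° ≈ 2.1524.

2.15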